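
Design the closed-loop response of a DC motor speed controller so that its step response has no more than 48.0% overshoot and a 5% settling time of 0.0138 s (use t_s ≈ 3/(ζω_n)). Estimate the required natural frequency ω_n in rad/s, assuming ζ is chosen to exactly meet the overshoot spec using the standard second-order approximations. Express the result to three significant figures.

Inverting the overshoot relation: ζ = |ln 0.480|/√(π² + ln²0.480) = 0.228.
Then ω_n = 3/(ζ t_s) = 3/(0.228 × 0.0138) = 956 rad/s.

ω_n ≈ 956 rad/s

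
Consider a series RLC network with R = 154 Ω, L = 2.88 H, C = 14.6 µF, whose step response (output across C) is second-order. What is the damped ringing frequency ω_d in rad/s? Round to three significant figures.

ω_d ≈ 152 rad/s

For a series RLC circuit (capacitor voltage as output), ω_n = 1/√(LC) = 1/√(2.88 H · 14.6 µF) = 154 rad/s.
ζ = (R/2)·√(C/L) = (154/2)·√(14.6 µF/2.88 H) = 0.173.
ω_d = ω_n√(1−ζ²) = 152 rad/s.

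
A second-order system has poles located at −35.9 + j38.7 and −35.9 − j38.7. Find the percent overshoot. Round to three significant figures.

|pole| = ω_n = √(35.9² + 38.7²) = 52.8 rad/s; ζ = cos θ = σ/ω_n = 0.680.
%OS = 100·exp(−πζ/√(1−ζ²)) = 5.42%.

%OS ≈ 5.42%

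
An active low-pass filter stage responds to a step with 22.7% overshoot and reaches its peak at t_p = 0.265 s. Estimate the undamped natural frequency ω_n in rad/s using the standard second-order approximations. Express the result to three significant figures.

ζ from %OS: ζ = |ln 0.227|/√(π²+ln²0.227) = 0.427.
From t_p = π/ω_d, ω_d = π/0.265 = 11.9 rad/s, so ω_n = ω_d/√(1−ζ²) = 13.1 rad/s.

ω_n ≈ 13.1 rad/s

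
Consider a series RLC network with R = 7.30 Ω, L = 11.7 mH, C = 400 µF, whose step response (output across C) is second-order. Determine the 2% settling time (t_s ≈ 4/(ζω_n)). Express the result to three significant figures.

For a series RLC circuit (capacitor voltage as output), ω_n = 1/√(LC) = 1/√(11.7 mH · 400 µF) = 462 rad/s.
ζ = (R/2)·√(C/L) = (7.30/2)·√(400 µF/11.7 mH) = 0.675.
t_s ≈ 4/(ζω_n) = 0.0128 s.

t_s ≈ 0.0128 s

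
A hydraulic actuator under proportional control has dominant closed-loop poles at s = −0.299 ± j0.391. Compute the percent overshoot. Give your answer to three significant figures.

|pole| = ω_n = √(0.299² + 0.391²) = 0.492 rad/s; ζ = cos θ = σ/ω_n = 0.607.
Overshoot: exp(−π·0.607/√(1−0.607²)) = 0.0905, i.e. 9.05%.

%OS ≈ 9.05%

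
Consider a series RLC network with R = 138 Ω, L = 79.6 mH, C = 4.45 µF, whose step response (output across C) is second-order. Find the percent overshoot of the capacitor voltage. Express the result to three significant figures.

%OS ≈ 15.1%

For a series RLC circuit (capacitor voltage as output), ω_n = 1/√(LC) = 1/√(79.6 mH · 4.45 µF) = 1680 rad/s.
ζ = (R/2)·√(C/L) = (138/2)·√(4.45 µF/79.6 mH) = 0.516.
%OS = 100·exp(−πζ/√(1−ζ²)) = 15.1%.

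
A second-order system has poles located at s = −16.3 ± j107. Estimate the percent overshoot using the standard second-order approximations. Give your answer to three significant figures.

%OS ≈ 62.0%

The poles are at −σ ± jω_d with σ = 16.3 and ω_d = 107, so ω_n = √(σ²+ω_d²) = 108 rad/s and ζ = σ/ω_n = 0.151.
%OS = 100 e^{−πζ/√(1−ζ²)} with ζ = 0.151 gives 62.0%.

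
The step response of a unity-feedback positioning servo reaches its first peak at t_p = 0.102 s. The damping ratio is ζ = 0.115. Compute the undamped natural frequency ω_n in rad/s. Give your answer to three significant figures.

Peak time t_p = π/ω_d, so ω_d = π/t_p = π/0.102 = 30.8 rad/s.
ω_n = ω_d/√(1−ζ²) = 30.8/√0.987 = 31.0 rad/s.

ω_n ≈ 31.0 rad/s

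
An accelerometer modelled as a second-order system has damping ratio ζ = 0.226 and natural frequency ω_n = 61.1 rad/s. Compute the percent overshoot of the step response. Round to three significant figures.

%OS ≈ 48.2%

For an underdamped second-order system, %OS = 100·exp(−πζ/√(1−ζ²)).
πζ/√(1−ζ²) = π·0.226/√(1−0.0511) = 0.7289, so %OS = 100·e^(−0.7289) = 48.2%.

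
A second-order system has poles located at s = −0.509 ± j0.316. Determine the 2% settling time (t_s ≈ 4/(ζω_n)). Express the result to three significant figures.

For poles at −σ ± jω_d, ζω_n = σ = 0.509, so t_s ≈ 4/σ = 7.86 s.

t_s ≈ 7.86 s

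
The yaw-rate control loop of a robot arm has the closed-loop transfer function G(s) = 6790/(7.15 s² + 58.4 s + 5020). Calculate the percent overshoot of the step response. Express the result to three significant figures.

Dividing through by 7.15: denominator becomes s² + 8.168 s + 702.1.
So ω_n = √702.1 = 26.5 rad/s and ζ = 8.168/(2·26.5) = 0.154.
%OS = 100 e^{−πζ/√(1−ζ²)} with ζ = 0.154 gives 61.3%.

%OS ≈ 61.3%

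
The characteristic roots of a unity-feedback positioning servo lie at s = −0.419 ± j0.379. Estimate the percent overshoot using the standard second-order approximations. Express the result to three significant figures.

The poles are at −σ ± jω_d with σ = 0.419 and ω_d = 0.379, so ω_n = √(σ²+ω_d²) = 0.565 rad/s and ζ = σ/ω_n = 0.742.
%OS = 100·exp(−πζ/√(1−ζ²)) = 3.10%.

%OS ≈ 3.10%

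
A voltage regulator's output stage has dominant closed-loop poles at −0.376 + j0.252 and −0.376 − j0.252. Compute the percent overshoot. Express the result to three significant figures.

The poles are at −σ ± jω_d with σ = 0.376 and ω_d = 0.252, so ω_n = √(σ²+ω_d²) = 0.453 rad/s and ζ = σ/ω_n = 0.831.
%OS = 100 e^{−πζ/√(1−ζ²)} with ζ = 0.831 gives 0.921%.

%OS ≈ 0.921%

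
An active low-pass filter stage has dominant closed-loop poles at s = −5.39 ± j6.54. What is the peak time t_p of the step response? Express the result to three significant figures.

t_p = π/ω_d with ω_d = 6.54 (the imaginary part), so t_p = 0.480 s.

t_p ≈ 0.480 s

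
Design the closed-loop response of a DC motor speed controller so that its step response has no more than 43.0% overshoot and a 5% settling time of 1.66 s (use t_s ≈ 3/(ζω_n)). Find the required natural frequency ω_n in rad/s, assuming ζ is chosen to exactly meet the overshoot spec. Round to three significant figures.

ω_n ≈ 6.97 rad/s

From %OS = 100·exp(−πζ/√(1−ζ²)), invert to get ζ = −ln(OS)/√(π² + ln²(OS)) with OS = 0.430.
−ln 0.430 = 0.8440, so ζ = 0.8440/√(π² + 0.7123) = 0.259.
Then ω_n = 3/(ζ t_s) = 3/(0.259 × 1.66) = 6.97 rad/s.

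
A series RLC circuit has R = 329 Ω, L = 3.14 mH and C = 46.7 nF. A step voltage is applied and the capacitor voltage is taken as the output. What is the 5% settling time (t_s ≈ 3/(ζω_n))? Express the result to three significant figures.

For a series RLC circuit (capacitor voltage as output), ω_n = 1/√(LC) = 1/√(3.14 mH · 46.7 nF) = 82600 rad/s.
ζ = (R/2)·√(C/L) = (329/2)·√(46.7 nF/3.14 mH) = 0.634.
t_s ≈ 3/(ζω_n) = 0.0000573 s.

t_s ≈ 0.0000573 s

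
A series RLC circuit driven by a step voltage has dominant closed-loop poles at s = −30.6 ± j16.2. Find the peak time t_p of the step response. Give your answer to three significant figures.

t_p ≈ 0.194 s

t_p = π/ω_d with ω_d = 16.2 (the imaginary part), so t_p = 0.194 s.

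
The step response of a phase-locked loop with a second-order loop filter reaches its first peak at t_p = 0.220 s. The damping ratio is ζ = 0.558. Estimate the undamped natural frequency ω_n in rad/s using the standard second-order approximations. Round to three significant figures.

ω_n ≈ 17.2 rad/s

Peak time t_p = π/ω_d, so ω_d = π/t_p = π/0.220 = 14.3 rad/s.
ω_n = ω_d/√(1−ζ²) = 14.3/√0.689 = 17.2 rad/s.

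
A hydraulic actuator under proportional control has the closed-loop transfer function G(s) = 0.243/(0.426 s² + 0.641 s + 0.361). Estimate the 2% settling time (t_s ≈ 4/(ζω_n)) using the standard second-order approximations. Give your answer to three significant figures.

Dividing through by 0.426: denominator becomes s² + 1.505 s + 0.8474.
So ω_n = √0.8474 = 0.921 rad/s and ζ = 1.505/(2·0.921) = 0.817.
t_s ≈ 4/(ζω_n) = 5.32 s.

t_s ≈ 5.32 s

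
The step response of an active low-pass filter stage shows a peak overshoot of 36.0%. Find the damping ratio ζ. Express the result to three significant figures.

ζ = −ln(OS)/√(π² + (ln OS)²). With OS = 0.360, ln OS = −1.022 and ζ = 1.022/3.304 = 0.309.

ζ ≈ 0.309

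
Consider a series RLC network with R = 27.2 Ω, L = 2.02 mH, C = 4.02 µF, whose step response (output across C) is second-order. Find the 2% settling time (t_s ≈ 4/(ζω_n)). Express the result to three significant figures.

t_s ≈ 0.000594 s

For a series RLC circuit (capacitor voltage as output), ω_n = 1/√(LC) = 1/√(2.02 mH · 4.02 µF) = 11100 rad/s.
ζ = (R/2)·√(C/L) = (27.2/2)·√(4.02 µF/2.02 mH) = 0.607.
t_s ≈ 4/(ζω_n) = 0.000594 s.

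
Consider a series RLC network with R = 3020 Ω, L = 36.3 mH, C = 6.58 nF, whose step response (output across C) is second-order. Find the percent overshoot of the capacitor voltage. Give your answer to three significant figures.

%OS ≈ 7.16%

For a series RLC circuit (capacitor voltage as output), ω_n = 1/√(LC) = 1/√(36.3 mH · 6.58 nF) = 64700 rad/s.
ζ = (R/2)·√(C/L) = (3020/2)·√(6.58 nF/36.3 mH) = 0.643.
%OS = 100·exp(−πζ/√(1−ζ²)) = 7.16%.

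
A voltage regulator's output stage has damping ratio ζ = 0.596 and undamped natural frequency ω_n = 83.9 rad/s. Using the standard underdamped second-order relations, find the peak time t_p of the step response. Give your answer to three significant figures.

t_p ≈ 0.0466 s

The damped frequency is ω_d = ω_n√(1−ζ²) = 83.9·√(1−0.355) = 67.4 rad/s.
Peak time t_p = π/ω_d = π/67.4 = 0.0466 s.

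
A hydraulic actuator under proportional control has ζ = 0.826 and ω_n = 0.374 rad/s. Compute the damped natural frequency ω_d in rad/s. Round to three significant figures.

ω_d ≈ 0.211 rad/s

ω_d = ω_n√(1−ζ²) = 0.374·√0.318 = 0.211 rad/s.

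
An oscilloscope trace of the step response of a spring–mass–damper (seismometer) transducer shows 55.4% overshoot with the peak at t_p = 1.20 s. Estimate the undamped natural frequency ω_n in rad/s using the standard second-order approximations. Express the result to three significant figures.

ω_n ≈ 2.66 rad/s

The overshoot fixes ζ = −ln(OS)/√(π²+ln²(OS)) = 0.185.
t_p = π/ω_d ⇒ ω_d = 2.62 rad/s; then ω_n = ω_d/√(1−ζ²) = 2.66 rad/s.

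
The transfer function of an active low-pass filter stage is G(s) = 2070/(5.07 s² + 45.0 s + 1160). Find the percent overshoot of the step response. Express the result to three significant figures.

%OS ≈ 38.1%

Dividing through by 5.07: denominator becomes s² + 8.876 s + 228.8.
So ω_n = √228.8 = 15.1 rad/s and ζ = 8.876/(2·15.1) = 0.293.
Overshoot: exp(−π·0.293/√(1−0.293²)) = 0.381, i.e. 38.1%.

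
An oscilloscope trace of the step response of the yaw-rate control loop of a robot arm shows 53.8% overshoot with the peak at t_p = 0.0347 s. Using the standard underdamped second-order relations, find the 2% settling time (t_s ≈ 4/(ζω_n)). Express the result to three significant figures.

ζ from %OS: ζ = |ln 0.538|/√(π²+ln²0.538) = 0.194.
t_p = π/ω_d ⇒ ω_d = 90.5 rad/s; then ω_n = ω_d/√(1−ζ²) = 92.3 rad/s.
t_s ≈ 4/(ζω_n) = 4/(0.194·92.3) = 0.224 s.

t_s ≈ 0.224 s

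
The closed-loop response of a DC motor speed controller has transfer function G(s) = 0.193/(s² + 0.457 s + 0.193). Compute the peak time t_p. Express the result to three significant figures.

Matching coefficients with s² + 2ζω_n s + ω_n² gives ω_n² = 0.193 ⇒ ω_n = 0.439 rad/s, and ζ = 0.457/(2ω_n) = 0.520.
ω_d = ω_n√(1−ζ²) = 0.375 rad/s. Then t_p = π/ω_d = 8.37 s.

t_p ≈ 8.37 s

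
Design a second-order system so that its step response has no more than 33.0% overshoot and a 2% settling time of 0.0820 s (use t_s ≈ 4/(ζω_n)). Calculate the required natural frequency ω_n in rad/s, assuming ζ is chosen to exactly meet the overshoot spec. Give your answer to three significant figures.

From %OS = 100·exp(−πζ/√(1−ζ²)), invert to get ζ = −ln(OS)/√(π² + ln²(OS)) with OS = 0.330.
−ln 0.330 = 1.109, so ζ = 1.109/√(π² + 1.229) = 0.333.
From t_s ≈ 4/(ζω_n): ω_n = 4/(ζ·t_s) = 4/(0.333·0.0820) = 147 rad/s.

ω_n ≈ 147 rad/s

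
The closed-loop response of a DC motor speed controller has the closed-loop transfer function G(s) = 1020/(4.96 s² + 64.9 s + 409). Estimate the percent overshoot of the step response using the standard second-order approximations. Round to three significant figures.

Dividing through by 4.96: denominator becomes s² + 13.08 s + 82.46.
So ω_n = √82.46 = 9.08 rad/s and ζ = 13.08/(2·9.08) = 0.720.
%OS = 100 e^{−πζ/√(1−ζ²)} with ζ = 0.720 gives 3.82%.

%OS ≈ 3.82%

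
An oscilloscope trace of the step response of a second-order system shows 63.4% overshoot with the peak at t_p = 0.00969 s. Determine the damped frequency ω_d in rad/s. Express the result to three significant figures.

t_p = π/ω_d, so ω_d = π/0.00969 = 324 rad/s.

ω_d ≈ 324 rad/s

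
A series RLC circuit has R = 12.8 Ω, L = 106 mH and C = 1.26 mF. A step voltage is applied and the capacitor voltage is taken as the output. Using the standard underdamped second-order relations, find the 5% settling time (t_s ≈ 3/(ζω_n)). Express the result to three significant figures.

For a series RLC circuit (capacitor voltage as output), ω_n = 1/√(LC) = 1/√(106 mH · 1.26 mF) = 86.5 rad/s.
ζ = (R/2)·√(C/L) = (12.8/2)·√(1.26 mF/106 mH) = 0.698.
t_s ≈ 3/(ζω_n) = 0.0497 s.

t_s ≈ 0.0497 s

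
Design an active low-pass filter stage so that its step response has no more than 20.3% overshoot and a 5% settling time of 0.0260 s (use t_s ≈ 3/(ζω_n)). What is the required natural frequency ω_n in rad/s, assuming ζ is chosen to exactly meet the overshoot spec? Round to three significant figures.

ω_n ≈ 255 rad/s

ζ = −ln(OS)/√(π² + (ln OS)²). With OS = 0.203, ln OS = −1.595 and ζ = 1.595/3.523 = 0.453.
From t_s ≈ 3/(ζω_n): ω_n = 3/(ζ·t_s) = 3/(0.453·0.0260) = 255 rad/s.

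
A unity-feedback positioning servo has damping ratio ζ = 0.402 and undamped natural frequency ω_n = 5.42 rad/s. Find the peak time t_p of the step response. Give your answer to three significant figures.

t_p ≈ 0.633 s

The damped frequency is ω_d = ω_n√(1−ζ²) = 5.42·√(1−0.162) = 4.96 rad/s.
Peak time t_p = π/ω_d = π/4.96 = 0.633 s.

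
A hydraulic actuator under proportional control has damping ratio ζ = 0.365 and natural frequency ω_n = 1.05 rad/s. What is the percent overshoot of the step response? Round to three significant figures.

For an underdamped second-order system, %OS = 100·exp(−πζ/√(1−ζ²)).
πζ/√(1−ζ²) = π·0.365/√(1−0.133) = 1.232, so %OS = 100·e^(−1.232) = 29.2%.

%OS ≈ 29.2%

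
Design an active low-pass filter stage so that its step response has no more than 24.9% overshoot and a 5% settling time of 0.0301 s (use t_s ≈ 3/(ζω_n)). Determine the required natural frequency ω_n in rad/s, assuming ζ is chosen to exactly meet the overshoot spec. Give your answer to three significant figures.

ω_n ≈ 246 rad/s

ζ = −ln(OS)/√(π² + (ln OS)²). With OS = 0.249, ln OS = −1.390 and ζ = 1.390/3.435 = 0.405.
Then ω_n = 3/(ζ t_s) = 3/(0.405 × 0.0301) = 246 rad/s.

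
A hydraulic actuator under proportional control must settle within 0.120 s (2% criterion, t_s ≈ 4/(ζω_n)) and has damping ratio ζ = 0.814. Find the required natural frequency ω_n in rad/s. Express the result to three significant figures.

ω_n ≈ 41.0 rad/s

Rearranging t_s ≈ 4/(ζω_n) gives ω_n = 4/(ζ·t_s) = 4/(0.814 × 0.120) = 41.0 rad/s.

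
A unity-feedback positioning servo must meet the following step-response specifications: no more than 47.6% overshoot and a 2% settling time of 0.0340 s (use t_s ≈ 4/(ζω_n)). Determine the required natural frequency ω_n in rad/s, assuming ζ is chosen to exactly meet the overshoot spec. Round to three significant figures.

ω_n ≈ 512 rad/s

From %OS = 100·exp(−πζ/√(1−ζ²)), invert to get ζ = −ln(OS)/√(π² + ln²(OS)) with OS = 0.476.
−ln 0.476 = 0.7423, so ζ = 0.7423/√(π² + 0.5511) = 0.230.
From t_s ≈ 4/(ζω_n): ω_n = 4/(ζ·t_s) = 4/(0.230·0.0340) = 512 rad/s.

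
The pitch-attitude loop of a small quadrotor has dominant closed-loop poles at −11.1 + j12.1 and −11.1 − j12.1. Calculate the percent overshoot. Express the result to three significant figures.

%OS ≈ 5.60%

The poles are at −σ ± jω_d with σ = 11.1 and ω_d = 12.1, so ω_n = √(σ²+ω_d²) = 16.4 rad/s and ζ = σ/ω_n = 0.676.
%OS = 100 e^{−πζ/√(1−ζ²)} with ζ = 0.676 gives 5.60%.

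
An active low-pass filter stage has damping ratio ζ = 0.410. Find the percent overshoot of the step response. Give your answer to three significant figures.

%OS ≈ 24.4%

For an underdamped second-order system, %OS = 100·exp(−πζ/√(1−ζ²)).
πζ/√(1−ζ²) = π·0.410/√(1−0.168) = 1.412, so %OS = 100·e^(−1.412) = 24.4%.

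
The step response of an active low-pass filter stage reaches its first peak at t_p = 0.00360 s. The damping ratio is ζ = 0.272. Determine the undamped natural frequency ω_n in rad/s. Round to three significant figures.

Peak time t_p = π/ω_d, so ω_d = π/t_p = π/0.00360 = 873 rad/s.
ω_n = ω_d/√(1−ζ²) = 873/√0.926 = 907 rad/s.

ω_n ≈ 907 rad/s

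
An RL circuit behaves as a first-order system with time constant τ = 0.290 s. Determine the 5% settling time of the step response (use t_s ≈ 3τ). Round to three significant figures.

t_s ≈ 3τ = 0.870 s.

t_s ≈ 0.870 s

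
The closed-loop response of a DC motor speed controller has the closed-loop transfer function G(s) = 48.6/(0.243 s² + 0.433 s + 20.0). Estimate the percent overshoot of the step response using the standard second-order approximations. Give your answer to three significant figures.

%OS ≈ 73.3%

Dividing through by 0.243: denominator becomes s² + 1.782 s + 82.30.
So ω_n = √82.30 = 9.07 rad/s and ζ = 1.782/(2·9.07) = 0.0982.
%OS = 100·exp(−πζ/√(1−ζ²)) = 73.3%.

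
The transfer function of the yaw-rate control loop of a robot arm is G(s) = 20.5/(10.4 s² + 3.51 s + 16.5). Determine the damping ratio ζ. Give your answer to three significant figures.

Dividing through by 10.4: denominator becomes s² + 0.3375 s + 1.587.
So ω_n = √1.587 = 1.26 rad/s and ζ = 0.3375/(2·1.26) = 0.134.

ζ ≈ 0.134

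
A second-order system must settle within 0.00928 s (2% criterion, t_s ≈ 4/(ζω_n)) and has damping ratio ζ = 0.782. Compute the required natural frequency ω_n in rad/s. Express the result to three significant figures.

Rearranging t_s ≈ 4/(ζω_n) gives ω_n = 4/(ζ·t_s) = 4/(0.782 × 0.00928) = 551 rad/s.

ω_n ≈ 551 rad/s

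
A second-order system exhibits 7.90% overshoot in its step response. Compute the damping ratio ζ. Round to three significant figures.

ζ ≈ 0.628

From %OS = 100·exp(−πζ/√(1−ζ²)), invert to get ζ = −ln(OS)/√(π² + ln²(OS)) with OS = 0.0790.
−ln 0.0790 = 2.538, so ζ = 2.538/√(π² + 6.443) = 0.628.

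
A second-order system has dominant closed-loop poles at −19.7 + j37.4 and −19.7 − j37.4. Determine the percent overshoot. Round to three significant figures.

%OS ≈ 19.1%

The poles are at −σ ± jω_d with σ = 19.7 and ω_d = 37.4, so ω_n = √(σ²+ω_d²) = 42.3 rad/s and ζ = σ/ω_n = 0.466.
Overshoot: exp(−π·0.466/√(1−0.466²)) = 0.191, i.e. 19.1%.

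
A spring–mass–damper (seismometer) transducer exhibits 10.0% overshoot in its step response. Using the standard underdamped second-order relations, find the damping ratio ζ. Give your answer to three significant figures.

ζ ≈ 0.591

Inverting the overshoot relation: ζ = |ln 0.100|/√(π² + ln²0.100) = 0.591.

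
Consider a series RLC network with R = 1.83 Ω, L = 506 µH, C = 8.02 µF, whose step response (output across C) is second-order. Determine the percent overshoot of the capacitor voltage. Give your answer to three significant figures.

For a series RLC circuit (capacitor voltage as output), ω_n = 1/√(LC) = 1/√(506 µH · 8.02 µF) = 15700 rad/s.
ζ = (R/2)·√(C/L) = (1.83/2)·√(8.02 µF/506 µH) = 0.115.
%OS = 100 e^{−πζ/√(1−ζ²)} with ζ = 0.115 gives 69.5%.

%OS ≈ 69.5%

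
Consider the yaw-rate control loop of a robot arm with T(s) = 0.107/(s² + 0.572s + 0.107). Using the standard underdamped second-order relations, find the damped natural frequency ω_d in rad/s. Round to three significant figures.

ω_d ≈ 0.159 rad/s

Matching coefficients with s² + 2ζω_n s + ω_n² gives ω_n² = 0.107 ⇒ ω_n = 0.327 rad/s, and ζ = 0.572/(2ω_n) = 0.874.
ω_d = ω_n√(1−ζ²) = 0.159 rad/s.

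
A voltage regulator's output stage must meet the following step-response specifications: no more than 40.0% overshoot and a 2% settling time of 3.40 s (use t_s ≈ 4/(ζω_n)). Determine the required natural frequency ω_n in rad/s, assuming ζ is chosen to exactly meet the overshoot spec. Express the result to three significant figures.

Inverting the overshoot relation: ζ = |ln 0.400|/√(π² + ln²0.400) = 0.280.
Then ω_n = 4/(ζ t_s) = 4/(0.280 × 3.40) = 4.20 rad/s.

ω_n ≈ 4.20 rad/s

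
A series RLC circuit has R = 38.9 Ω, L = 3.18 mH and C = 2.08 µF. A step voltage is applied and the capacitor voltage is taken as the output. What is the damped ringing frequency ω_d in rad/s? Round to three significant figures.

For a series RLC circuit (capacitor voltage as output), ω_n = 1/√(LC) = 1/√(3.18 mH · 2.08 µF) = 12300 rad/s.
ζ = (R/2)·√(C/L) = (38.9/2)·√(2.08 µF/3.18 mH) = 0.497.
The damped frequency ω_d = ω_n√(1−ζ²) = 10700 rad/s.

ω_d ≈ 10700 rad/s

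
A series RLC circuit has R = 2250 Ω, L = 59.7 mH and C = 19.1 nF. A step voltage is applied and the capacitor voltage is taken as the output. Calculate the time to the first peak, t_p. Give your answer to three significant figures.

t_p ≈ 0.000138 s

For a series RLC circuit (capacitor voltage as output), ω_n = 1/√(LC) = 1/√(59.7 mH · 19.1 nF) = 29600 rad/s.
ζ = (R/2)·√(C/L) = (2250/2)·√(19.1 nF/59.7 mH) = 0.636.
ω_d = ω_n√(1−ζ²) = 22800 rad/s. t_p = π/ω_d = 0.000138 s.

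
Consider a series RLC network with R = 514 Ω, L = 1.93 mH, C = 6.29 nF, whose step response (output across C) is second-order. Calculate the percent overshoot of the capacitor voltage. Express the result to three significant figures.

For a series RLC circuit (capacitor voltage as output), ω_n = 1/√(LC) = 1/√(1.93 mH · 6.29 nF) = 287000 rad/s.
ζ = (R/2)·√(C/L) = (514/2)·√(6.29 nF/1.93 mH) = 0.464.
Overshoot: exp(−π·0.464/√(1−0.464²)) = 0.193, i.e. 19.3%.

%OS ≈ 19.3%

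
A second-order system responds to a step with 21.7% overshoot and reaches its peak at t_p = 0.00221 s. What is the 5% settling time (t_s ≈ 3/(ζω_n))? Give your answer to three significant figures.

The overshoot fixes ζ = −ln(OS)/√(π²+ln²(OS)) = 0.437.
t_p = π/ω_d ⇒ ω_d = 1420 rad/s; then ω_n = ω_d/√(1−ζ²) = 1580 rad/s.
t_s ≈ 3/(ζω_n) = 3/(0.437·1580) = 0.00434 s.

t_s ≈ 0.00434 s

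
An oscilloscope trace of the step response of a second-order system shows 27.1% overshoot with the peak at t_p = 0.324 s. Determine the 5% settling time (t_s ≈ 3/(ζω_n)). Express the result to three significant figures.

t_s ≈ 0.744 s

The overshoot fixes ζ = −ln(OS)/√(π²+ln²(OS)) = 0.384.
t_p = π/ω_d ⇒ ω_d = 9.70 rad/s; then ω_n = ω_d/√(1−ζ²) = 10.5 rad/s.
t_s ≈ 3/(ζω_n) = 3/(0.384·10.5) = 0.744 s.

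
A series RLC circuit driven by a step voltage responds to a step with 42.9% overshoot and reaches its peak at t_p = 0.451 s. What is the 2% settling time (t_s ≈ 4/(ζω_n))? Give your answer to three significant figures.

t_s ≈ 2.13 s

The overshoot fixes ζ = −ln(OS)/√(π²+ln²(OS)) = 0.260.
From t_p = π/ω_d, ω_d = π/0.451 = 6.97 rad/s, so ω_n = ω_d/√(1−ζ²) = 7.21 rad/s.
t_s ≈ 4/(ζω_n) = 4/(0.260·7.21) = 2.13 s.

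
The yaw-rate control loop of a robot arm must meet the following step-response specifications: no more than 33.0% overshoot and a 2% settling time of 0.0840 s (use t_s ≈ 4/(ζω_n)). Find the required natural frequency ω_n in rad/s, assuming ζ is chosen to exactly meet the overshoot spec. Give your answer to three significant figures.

ζ = −ln(OS)/√(π² + (ln OS)²). With OS = 0.330, ln OS = −1.109 and ζ = 1.109/3.331 = 0.333.
From t_s ≈ 4/(ζω_n): ω_n = 4/(ζ·t_s) = 4/(0.333·0.0840) = 143 rad/s.

ω_n ≈ 143 rad/s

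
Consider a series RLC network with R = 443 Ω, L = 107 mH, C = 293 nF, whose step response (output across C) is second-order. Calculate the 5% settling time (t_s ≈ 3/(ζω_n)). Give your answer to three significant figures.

For a series RLC circuit (capacitor voltage as output), ω_n = 1/√(LC) = 1/√(107 mH · 293 nF) = 5650 rad/s.
ζ = (R/2)·√(C/L) = (443/2)·√(293 nF/107 mH) = 0.367.
t_s ≈ 3/(ζω_n) = 0.00145 s.

t_s ≈ 0.00145 s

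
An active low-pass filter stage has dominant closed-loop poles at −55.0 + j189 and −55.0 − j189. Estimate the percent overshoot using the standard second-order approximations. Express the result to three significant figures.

%OS ≈ 40.1%

With σ = 55.0, ω_d = 189: ω_n = √(σ²+ω_d²) = 197 rad/s, ζ = σ/ω_n = 0.279.
Overshoot: exp(−π·0.279/√(1−0.279²)) = 0.401, i.e. 40.1%.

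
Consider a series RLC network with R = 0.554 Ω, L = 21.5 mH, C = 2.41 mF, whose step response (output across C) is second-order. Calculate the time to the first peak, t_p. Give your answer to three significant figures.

t_p ≈ 0.0227 s

For a series RLC circuit (capacitor voltage as output), ω_n = 1/√(LC) = 1/√(21.5 mH · 2.41 mF) = 139 rad/s.
ζ = (R/2)·√(C/L) = (0.554/2)·√(2.41 mF/21.5 mH) = 0.0927.
ω_d = ω_n√(1−ζ²) = 138 rad/s. t_p = π/ω_d = 0.0227 s.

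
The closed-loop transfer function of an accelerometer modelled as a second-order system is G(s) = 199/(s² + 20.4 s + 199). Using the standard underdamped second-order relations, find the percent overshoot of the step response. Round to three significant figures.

%OS ≈ 3.73%

Matching coefficients with s² + 2ζω_n s + ω_n² gives ω_n² = 199 ⇒ ω_n = 14.1 rad/s, and ζ = 20.4/(2ω_n) = 0.723.
%OS = 100 e^{−πζ/√(1−ζ²)} with ζ = 0.723 gives 3.73%.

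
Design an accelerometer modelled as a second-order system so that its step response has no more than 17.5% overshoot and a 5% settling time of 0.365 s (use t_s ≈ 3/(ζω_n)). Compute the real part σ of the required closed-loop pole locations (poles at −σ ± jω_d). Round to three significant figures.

The settling-time spec alone fixes σ = ζω_n = 3/t_s = 3/0.365 = 8.22.
(Overshoot then fixes ζ = 0.485 and hence ω_d = σ·√(1−ζ²)/ζ = 14.8 rad/s.)

σ ≈ 8.22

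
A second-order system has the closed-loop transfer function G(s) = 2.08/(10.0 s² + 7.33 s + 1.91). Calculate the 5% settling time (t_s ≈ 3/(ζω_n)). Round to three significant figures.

Dividing through by 10.0: denominator becomes s² + 0.7330 s + 0.1910.
So ω_n = √0.1910 = 0.437 rad/s and ζ = 0.7330/(2·0.437) = 0.839.
t_s ≈ 3/(ζω_n) = 8.19 s.

t_s ≈ 8.19 s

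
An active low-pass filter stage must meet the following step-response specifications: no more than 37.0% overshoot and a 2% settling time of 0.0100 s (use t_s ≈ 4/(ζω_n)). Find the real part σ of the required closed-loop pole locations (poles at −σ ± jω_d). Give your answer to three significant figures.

σ ≈ 400

The settling-time spec alone fixes σ = ζω_n = 4/t_s = 4/0.0100 = 400.
(Overshoot then fixes ζ = 0.302 and hence ω_d = σ·√(1−ζ²)/ζ = 1260 rad/s.)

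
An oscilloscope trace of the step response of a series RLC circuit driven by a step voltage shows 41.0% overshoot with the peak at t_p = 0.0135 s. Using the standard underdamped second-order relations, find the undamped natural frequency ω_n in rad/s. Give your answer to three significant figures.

ω_n ≈ 242 rad/s

From the overshoot, ζ = −ln(OS)/√(π²+ln²(OS)) = 0.273.
t_p = π/ω_d ⇒ ω_d = 233 rad/s; then ω_n = ω_d/√(1−ζ²) = 242 rad/s.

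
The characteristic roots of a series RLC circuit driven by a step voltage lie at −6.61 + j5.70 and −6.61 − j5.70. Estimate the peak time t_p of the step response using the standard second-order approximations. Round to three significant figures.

t_p ≈ 0.551 s

t_p = π/ω_d with ω_d = 5.70 (the imaginary part), so t_p = 0.551 s.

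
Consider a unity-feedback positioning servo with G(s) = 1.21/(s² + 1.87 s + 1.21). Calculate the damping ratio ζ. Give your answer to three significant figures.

Comparing the denominator to s² + 2ζω_n s + ω_n²: ω_n = √1.21 = 1.10 rad/s, and 2ζω_n = 1.87 so ζ = 1.87/(2·1.10) = 0.850.

ζ ≈ 0.850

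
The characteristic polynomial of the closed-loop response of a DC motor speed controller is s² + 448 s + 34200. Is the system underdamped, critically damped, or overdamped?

overdamped

a² − 4b = 64000 > 0 (two distinct real roots); the system is overdamped.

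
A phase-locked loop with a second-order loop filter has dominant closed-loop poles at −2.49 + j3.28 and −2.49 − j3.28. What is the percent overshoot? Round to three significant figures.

%OS ≈ 9.21%

|pole| = ω_n = √(2.49² + 3.28²) = 4.12 rad/s; ζ = cos θ = σ/ω_n = 0.605.
Overshoot: exp(−π·0.605/√(1−0.605²)) = 0.0921, i.e. 9.21%.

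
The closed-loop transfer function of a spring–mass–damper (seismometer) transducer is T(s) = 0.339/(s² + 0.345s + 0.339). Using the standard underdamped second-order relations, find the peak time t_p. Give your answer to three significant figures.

t_p ≈ 5.65 s

Comparing the denominator to s² + 2ζω_n s + ω_n²: ω_n = √0.339 = 0.582 rad/s, and 2ζω_n = 0.345 so ζ = 0.345/(2·0.582) = 0.296.
ω_d = ω_n√(1−ζ²) = 0.556 rad/s. Then t_p = π/ω_d = 5.65 s.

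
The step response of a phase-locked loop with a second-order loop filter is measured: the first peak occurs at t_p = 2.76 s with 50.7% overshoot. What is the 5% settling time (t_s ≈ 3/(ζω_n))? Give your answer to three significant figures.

t_s ≈ 12.2 s

The overshoot fixes ζ = −ln(OS)/√(π²+ln²(OS)) = 0.211.
t_p = π/ω_d ⇒ ω_d = 1.14 rad/s; then ω_n = ω_d/√(1−ζ²) = 1.16 rad/s.
t_s ≈ 3/(ζω_n) = 3/(0.211·1.16) = 12.2 s.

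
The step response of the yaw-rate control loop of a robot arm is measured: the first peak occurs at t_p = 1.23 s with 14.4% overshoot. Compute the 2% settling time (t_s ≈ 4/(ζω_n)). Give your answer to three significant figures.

From the overshoot, ζ = −ln(OS)/√(π²+ln²(OS)) = 0.525.
From t_p = π/ω_d, ω_d = π/1.23 = 2.55 rad/s, so ω_n = ω_d/√(1−ζ²) = 3.00 rad/s.
t_s ≈ 4/(ζω_n) = 4/(0.525·3.00) = 2.54 s.

t_s ≈ 2.54 s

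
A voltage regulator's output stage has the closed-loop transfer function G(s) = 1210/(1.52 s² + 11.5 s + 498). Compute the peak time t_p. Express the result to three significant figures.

t_p ≈ 0.177 s

Dividing through by 1.52: denominator becomes s² + 7.566 s + 327.6.
So ω_n = √327.6 = 18.1 rad/s and ζ = 7.566/(2·18.1) = 0.209.
ω_d = ω_n√(1−ζ²) = 17.7 rad/s. t_p = π/ω_d = 0.177 s.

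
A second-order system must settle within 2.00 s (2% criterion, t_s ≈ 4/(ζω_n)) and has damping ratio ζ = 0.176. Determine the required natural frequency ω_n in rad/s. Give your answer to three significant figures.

Rearranging t_s ≈ 4/(ζω_n) gives ω_n = 4/(ζ·t_s) = 4/(0.176 × 2.00) = 11.4 rad/s.

ω_n ≈ 11.4 rad/s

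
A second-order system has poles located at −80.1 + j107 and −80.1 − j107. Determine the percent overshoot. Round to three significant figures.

%OS ≈ 9.52%

The poles are at −σ ± jω_d with σ = 80.1 and ω_d = 107, so ω_n = √(σ²+ω_d²) = 134 rad/s and ζ = σ/ω_n = 0.599.
Overshoot: exp(−π·0.599/√(1−0.599²)) = 0.0952, i.e. 9.52%.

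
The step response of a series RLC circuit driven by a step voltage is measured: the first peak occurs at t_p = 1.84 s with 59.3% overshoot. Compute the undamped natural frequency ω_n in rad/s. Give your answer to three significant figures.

From the overshoot, ζ = −ln(OS)/√(π²+ln²(OS)) = 0.164.
From t_p = π/ω_d, ω_d = π/1.84 = 1.71 rad/s, so ω_n = ω_d/√(1−ζ²) = 1.73 rad/s.

ω_n ≈ 1.73 rad/s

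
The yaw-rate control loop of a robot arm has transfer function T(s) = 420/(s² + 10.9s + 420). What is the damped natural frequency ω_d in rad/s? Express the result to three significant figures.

Matching coefficients with s² + 2ζω_n s + ω_n² gives ω_n² = 420 ⇒ ω_n = 20.5 rad/s, and ζ = 10.9/(2ω_n) = 0.266.
ω_d = ω_n√(1−ζ²) = 19.8 rad/s.

ω_d ≈ 19.8 rad/s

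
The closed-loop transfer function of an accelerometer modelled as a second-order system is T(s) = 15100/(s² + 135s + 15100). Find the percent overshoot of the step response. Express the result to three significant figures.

ω_n = √15100 = 123 rad/s; ζ = 135/(2·123) = 0.549.
%OS = 100 e^{−πζ/√(1−ζ²)} with ζ = 0.549 gives 12.7%.

%OS ≈ 12.7%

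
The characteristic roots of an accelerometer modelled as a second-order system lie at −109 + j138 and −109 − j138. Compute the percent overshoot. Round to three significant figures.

With σ = 109, ω_d = 138: ω_n = √(σ²+ω_d²) = 176 rad/s, ζ = σ/ω_n = 0.620.
Overshoot: exp(−π·0.620/√(1−0.620²)) = 0.0836, i.e. 8.36%.

%OS ≈ 8.36%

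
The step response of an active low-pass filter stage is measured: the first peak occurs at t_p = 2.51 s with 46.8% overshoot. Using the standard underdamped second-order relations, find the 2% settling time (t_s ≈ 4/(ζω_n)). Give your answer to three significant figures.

ζ from %OS: ζ = |ln 0.468|/√(π²+ln²0.468) = 0.235.
From t_p = π/ω_d, ω_d = π/2.51 = 1.25 rad/s, so ω_n = ω_d/√(1−ζ²) = 1.29 rad/s.
t_s ≈ 4/(ζω_n) = 4/(0.235·1.29) = 13.2 s.

t_s ≈ 13.2 s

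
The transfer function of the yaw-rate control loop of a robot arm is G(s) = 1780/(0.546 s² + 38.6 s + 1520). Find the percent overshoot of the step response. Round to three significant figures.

%OS ≈ 5.87%

Dividing through by 0.546: denominator becomes s² + 70.70 s + 2784.
So ω_n = √2784 = 52.8 rad/s and ζ = 70.70/(2·52.8) = 0.670.
%OS = 100 e^{−πζ/√(1−ζ²)} with ζ = 0.670 gives 5.87%.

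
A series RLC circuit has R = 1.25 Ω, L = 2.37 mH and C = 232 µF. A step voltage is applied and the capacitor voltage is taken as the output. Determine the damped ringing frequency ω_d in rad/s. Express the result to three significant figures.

ω_d ≈ 1320 rad/s

For a series RLC circuit (capacitor voltage as output), ω_n = 1/√(LC) = 1/√(2.37 mH · 232 µF) = 1350 rad/s.
ζ = (R/2)·√(C/L) = (1.25/2)·√(232 µF/2.37 mH) = 0.196.
The damped frequency ω_d = ω_n√(1−ζ²) = 1320 rad/s.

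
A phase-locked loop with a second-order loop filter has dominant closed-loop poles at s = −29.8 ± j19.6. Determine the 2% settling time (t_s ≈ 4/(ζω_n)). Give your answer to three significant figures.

t_s ≈ 0.134 s

For poles at −σ ± jω_d, ζω_n = σ = 29.8, so t_s ≈ 4/σ = 0.134 s.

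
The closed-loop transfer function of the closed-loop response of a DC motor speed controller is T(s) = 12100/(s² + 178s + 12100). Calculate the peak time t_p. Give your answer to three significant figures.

Matching coefficients with s² + 2ζω_n s + ω_n² gives ω_n² = 12100 ⇒ ω_n = 110 rad/s, and ζ = 178/(2ω_n) = 0.809.
The damped frequency ω_d = ω_n√(1−ζ²) = 64.6 rad/s. Then t_p = π/ω_d = 0.0486 s.

t_p ≈ 0.0486 s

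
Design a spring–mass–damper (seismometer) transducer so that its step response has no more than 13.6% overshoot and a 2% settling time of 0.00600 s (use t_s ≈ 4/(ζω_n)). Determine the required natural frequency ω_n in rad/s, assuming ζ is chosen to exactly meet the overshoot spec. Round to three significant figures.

Inverting the overshoot relation: ζ = |ln 0.136|/√(π² + ln²0.136) = 0.536.
From t_s ≈ 4/(ζω_n): ω_n = 4/(ζ·t_s) = 4/(0.536·0.00600) = 1240 rad/s.

ω_n ≈ 1240 rad/s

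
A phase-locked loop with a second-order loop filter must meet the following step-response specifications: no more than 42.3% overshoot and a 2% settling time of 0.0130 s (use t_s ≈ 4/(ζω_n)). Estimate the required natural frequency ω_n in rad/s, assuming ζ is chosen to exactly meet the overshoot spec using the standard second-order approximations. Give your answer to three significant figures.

ζ = −ln(OS)/√(π² + (ln OS)²). With OS = 0.423, ln OS = −0.8604 and ζ = 0.8604/3.257 = 0.264.
From t_s ≈ 4/(ζω_n): ω_n = 4/(ζ·t_s) = 4/(0.264·0.0130) = 1160 rad/s.

ω_n ≈ 1160 rad/s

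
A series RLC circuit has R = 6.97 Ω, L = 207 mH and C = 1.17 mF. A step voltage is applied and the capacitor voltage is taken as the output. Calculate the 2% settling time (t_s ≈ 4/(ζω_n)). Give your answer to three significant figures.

For a series RLC circuit (capacitor voltage as output), ω_n = 1/√(LC) = 1/√(207 mH · 1.17 mF) = 64.3 rad/s.
ζ = (R/2)·√(C/L) = (6.97/2)·√(1.17 mF/207 mH) = 0.262.
t_s ≈ 4/(ζω_n) = 0.238 s.

t_s ≈ 0.238 s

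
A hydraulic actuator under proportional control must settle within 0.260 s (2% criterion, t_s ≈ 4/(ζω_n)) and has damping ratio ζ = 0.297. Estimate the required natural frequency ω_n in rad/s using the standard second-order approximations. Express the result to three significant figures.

Rearranging t_s ≈ 4/(ζω_n) gives ω_n = 4/(ζ·t_s) = 4/(0.297 × 0.260) = 51.8 rad/s.

ω_n ≈ 51.8 rad/s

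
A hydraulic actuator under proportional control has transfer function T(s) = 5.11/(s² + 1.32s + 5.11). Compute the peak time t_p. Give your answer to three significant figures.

t_p ≈ 1.45 s

Comparing the denominator to s² + 2ζω_n s + ω_n²: ω_n = √5.11 = 2.26 rad/s, and 2ζω_n = 1.32 so ζ = 1.32/(2·2.26) = 0.292.
The damped frequency ω_d = ω_n√(1−ζ²) = 2.16 rad/s. Then t_p = π/ω_d = 1.45 s.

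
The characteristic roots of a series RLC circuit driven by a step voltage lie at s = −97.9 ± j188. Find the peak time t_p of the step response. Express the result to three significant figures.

t_p ≈ 0.0167 s

t_p = π/ω_d with ω_d = 188 (the imaginary part), so t_p = 0.0167 s.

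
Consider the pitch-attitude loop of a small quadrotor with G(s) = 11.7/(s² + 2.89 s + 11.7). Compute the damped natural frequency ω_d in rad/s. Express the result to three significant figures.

ω_d ≈ 3.10 rad/s

Comparing the denominator to s² + 2ζω_n s + ω_n²: ω_n = √11.7 = 3.42 rad/s, and 2ζω_n = 2.89 so ζ = 2.89/(2·3.42) = 0.422.
ω_d = 3.42·√(1 − 0.422²) = 3.10 rad/s.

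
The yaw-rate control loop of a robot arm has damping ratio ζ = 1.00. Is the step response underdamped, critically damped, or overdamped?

Since ζ = 1, the system is critically damped.

critically damped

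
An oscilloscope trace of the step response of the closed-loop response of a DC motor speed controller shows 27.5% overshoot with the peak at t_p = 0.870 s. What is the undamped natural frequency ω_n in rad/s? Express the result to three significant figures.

ω_n ≈ 3.90 rad/s

ζ from %OS: ζ = |ln 0.275|/√(π²+ln²0.275) = 0.380.
t_p = π/ω_d ⇒ ω_d = 3.61 rad/s; then ω_n = ω_d/√(1−ζ²) = 3.90 rad/s.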